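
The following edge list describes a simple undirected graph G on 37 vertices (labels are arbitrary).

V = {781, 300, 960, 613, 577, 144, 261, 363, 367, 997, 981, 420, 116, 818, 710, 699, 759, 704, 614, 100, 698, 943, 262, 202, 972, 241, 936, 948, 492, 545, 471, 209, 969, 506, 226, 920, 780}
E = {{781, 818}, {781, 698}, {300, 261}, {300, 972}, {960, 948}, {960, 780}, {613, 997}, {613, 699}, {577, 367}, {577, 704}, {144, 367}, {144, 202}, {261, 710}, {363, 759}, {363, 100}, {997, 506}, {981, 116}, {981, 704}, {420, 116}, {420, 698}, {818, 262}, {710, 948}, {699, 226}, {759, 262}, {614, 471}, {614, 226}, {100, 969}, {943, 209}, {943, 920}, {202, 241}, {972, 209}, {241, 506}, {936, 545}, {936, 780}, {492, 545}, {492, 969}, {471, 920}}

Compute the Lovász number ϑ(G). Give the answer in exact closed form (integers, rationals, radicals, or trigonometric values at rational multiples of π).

Vertex 262 has 2 neighbors: 818, 759.
Vertex 613 has 2 neighbors: 997, 699.
Vertex 367 has 2 neighbors: 577, 144.
N(202) = {144, 241}, |N(202)| = 2.
2-regular, N=37; connected 2-regular on 37 ⇒ C_{37}.
The 19 distinct eigenvalues: [2.0, 1.9712, 1.8858, 1.746, 1.5561, 1.3213, 1.0486, 0.7457, 0.4214, 0.0849, -0.254, -0.5856, -0.9004, -1.1893, -1.4439, -1.657, -1.8225, -1.9355, -1.9928].
ϑ = −N·λ_min/(λ_max−λ_min) = −37·(-2*cos(pi/37))/(2−(-2*cos(pi/37))) = 37*cos(pi/37)/(cos(pi/37) + 1).
Numerically 18.4666.
Sandwich: α(G)=18 ≤ ϑ(G)=37*cos(pi/37)/(cos(pi/37) + 1) ≤ χ(Ḡ)=19 (both strict).

37*cos(pi/37)/(cos(pi/37) + 1)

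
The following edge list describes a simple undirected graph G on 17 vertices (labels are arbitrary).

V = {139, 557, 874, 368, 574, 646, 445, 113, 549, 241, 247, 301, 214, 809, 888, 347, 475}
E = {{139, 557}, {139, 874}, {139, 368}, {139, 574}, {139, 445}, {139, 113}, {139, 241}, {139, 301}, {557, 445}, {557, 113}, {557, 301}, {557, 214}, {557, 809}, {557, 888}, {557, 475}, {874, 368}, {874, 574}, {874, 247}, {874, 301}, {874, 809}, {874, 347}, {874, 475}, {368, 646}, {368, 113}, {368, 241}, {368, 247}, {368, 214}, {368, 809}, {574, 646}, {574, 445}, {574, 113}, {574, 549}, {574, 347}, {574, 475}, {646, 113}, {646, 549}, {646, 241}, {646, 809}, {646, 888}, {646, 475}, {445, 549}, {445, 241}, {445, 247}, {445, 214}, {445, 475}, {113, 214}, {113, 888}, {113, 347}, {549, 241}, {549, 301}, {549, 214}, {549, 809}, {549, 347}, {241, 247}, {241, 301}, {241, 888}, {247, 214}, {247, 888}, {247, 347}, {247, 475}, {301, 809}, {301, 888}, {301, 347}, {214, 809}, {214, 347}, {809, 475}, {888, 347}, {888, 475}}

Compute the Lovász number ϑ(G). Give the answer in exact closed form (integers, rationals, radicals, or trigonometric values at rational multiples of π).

sqrt(17)

N(574) = {139, 874, 646, 445, 113, 549, 347, 475}, |N(574)| = 8.
Vertex 368 has 8 neighbors: 139, 874, 646, 113, 241, 247, 214, 809.
Vertex 888 has 8 neighbors: 557, 646, 113, 241, 247, 301, 347, 475.
N(475) = {557, 874, 574, 646, 445, 247, 809, 888}, |N(475)| = 8.
Every vertex has degree 8 (N=17); Paley(17): SR with (k,λ,μ)=(8,3,4).
A has 3 distinct eigenvalues ≈ [8.0, 1.562, -2.562].
Lovász: ϑ = −17(-sqrt(17)/2 - 1/2)/(8+-(-sqrt(17)/2 - 1/2)) = sqrt(17).
= 4.12310563… (decimal).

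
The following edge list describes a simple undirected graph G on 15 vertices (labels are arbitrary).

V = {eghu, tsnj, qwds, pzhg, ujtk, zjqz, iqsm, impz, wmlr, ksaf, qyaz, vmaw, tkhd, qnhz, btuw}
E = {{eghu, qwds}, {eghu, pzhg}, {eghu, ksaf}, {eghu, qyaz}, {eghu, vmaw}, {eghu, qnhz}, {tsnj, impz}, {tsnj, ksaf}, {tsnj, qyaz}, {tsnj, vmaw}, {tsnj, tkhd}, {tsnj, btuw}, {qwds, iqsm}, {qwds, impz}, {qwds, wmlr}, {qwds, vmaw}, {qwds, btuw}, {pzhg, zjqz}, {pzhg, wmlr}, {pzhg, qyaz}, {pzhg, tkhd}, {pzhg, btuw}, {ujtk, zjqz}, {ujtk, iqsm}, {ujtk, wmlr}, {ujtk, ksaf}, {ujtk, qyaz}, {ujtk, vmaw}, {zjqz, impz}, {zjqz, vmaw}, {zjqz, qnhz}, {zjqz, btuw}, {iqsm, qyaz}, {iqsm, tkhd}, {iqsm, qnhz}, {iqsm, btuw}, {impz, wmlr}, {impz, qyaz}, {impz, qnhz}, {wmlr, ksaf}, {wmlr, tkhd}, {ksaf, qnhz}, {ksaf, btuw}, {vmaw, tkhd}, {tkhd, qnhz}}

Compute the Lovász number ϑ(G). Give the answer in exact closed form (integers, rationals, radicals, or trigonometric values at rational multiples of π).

deg(eghu) = 6; N(eghu) = {qwds, pzhg, ksaf, qyaz, vmaw, qnhz}.
Vertex qwds has 6 neighbors: eghu, iqsm, impz, wmlr, vmaw, btuw.
deg(wmlr) = 6; N(wmlr) = {qwds, pzhg, ujtk, impz, ksaf, tkhd}.
deg(btuw) = 6; N(btuw) = {tsnj, qwds, pzhg, zjqz, iqsm, ksaf}.
Regular of degree 6 on 15 vertices: this is K(6,2), the Kneser graph.
The 3 distinct eigenvalues: [6.0, 1.0, -3.0].
λ_max=6, λ_min=-3; ϑ = −15·λ_min/(λ_max−λ_min) = 5.
ϑ(G) ≈ 5.000000.

5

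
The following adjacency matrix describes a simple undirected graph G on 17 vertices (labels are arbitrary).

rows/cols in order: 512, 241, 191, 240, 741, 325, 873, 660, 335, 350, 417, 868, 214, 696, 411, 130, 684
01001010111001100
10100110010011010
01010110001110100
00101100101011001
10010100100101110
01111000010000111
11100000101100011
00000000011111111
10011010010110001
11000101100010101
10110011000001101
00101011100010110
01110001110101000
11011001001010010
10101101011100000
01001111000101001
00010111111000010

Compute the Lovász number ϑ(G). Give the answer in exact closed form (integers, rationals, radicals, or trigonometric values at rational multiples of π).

sqrt(17)

deg(411) = 8; N(411) = {512, 191, 741, 325, 660, 350, 417, 868}.
Vertex 335 has 8 neighbors: 512, 240, 741, 873, 350, 868, 214, 684.
Vertex 350 has 8 neighbors: 512, 241, 325, 660, 335, 214, 411, 684.
N(696) = {512, 241, 240, 741, 660, 417, 214, 130}, |N(696)| = 8.
8-regular, N=17; strongly regular (17,8,3,4).
spec(A) ≈ [8.0, 1.562, -2.562] (distinct, 3 d.p.).
ϑ = −N·λ_min/(λ_max−λ_min) = −17·(-sqrt(17)/2 - 1/2)/(8−(-sqrt(17)/2 - 1/2)) = sqrt(17).
≈ 4.123106 (to 6 d.p.).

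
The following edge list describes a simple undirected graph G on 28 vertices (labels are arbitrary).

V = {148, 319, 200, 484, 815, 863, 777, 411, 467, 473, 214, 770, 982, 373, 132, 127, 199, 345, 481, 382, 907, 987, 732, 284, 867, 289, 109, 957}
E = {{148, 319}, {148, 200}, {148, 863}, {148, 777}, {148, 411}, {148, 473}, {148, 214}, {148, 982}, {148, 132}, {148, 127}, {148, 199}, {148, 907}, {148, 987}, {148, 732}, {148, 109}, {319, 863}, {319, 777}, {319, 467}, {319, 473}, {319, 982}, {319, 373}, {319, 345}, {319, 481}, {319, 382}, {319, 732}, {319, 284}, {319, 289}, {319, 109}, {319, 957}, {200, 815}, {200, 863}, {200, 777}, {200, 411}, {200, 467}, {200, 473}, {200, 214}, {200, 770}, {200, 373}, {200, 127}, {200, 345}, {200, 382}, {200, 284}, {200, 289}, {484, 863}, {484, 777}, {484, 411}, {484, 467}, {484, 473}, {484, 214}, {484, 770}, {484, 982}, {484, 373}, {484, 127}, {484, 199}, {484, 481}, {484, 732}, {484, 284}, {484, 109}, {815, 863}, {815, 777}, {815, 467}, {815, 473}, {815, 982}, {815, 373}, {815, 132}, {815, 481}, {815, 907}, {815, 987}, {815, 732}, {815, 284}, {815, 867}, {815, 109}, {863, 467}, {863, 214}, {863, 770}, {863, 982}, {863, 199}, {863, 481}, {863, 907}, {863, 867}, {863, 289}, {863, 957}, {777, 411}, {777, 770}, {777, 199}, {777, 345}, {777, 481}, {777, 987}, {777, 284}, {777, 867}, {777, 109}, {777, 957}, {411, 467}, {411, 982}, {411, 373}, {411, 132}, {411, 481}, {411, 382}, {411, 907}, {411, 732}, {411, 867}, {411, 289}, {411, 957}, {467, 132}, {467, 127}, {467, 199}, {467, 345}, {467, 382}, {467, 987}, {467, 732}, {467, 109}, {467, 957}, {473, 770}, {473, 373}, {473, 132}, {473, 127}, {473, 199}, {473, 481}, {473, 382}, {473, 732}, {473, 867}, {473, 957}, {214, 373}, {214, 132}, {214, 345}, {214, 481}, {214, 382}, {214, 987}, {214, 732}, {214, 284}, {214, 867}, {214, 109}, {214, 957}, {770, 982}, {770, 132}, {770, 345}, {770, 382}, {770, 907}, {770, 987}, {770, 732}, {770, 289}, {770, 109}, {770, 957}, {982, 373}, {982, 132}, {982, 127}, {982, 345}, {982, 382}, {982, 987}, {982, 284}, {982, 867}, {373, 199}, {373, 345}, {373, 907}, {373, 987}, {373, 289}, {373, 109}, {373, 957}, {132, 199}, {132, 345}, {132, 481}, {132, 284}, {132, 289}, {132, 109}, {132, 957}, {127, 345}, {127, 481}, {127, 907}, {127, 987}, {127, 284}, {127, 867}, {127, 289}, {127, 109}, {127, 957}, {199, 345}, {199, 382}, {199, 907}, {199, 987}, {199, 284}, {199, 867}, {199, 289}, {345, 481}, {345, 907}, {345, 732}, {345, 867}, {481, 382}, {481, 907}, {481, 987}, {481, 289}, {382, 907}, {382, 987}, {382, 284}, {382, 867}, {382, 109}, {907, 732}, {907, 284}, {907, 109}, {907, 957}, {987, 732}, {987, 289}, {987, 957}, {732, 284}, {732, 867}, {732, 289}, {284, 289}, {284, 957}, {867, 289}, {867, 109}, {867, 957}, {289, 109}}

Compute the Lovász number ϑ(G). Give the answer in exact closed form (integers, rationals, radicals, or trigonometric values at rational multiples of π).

N(284) = {319, 200, 484, 815, 777, 214, 982, 132, 127, 199, 382, 907, 732, 289, 957}, |N(284)| = 15.
N(987) = {148, 815, 777, 467, 214, 770, 982, 373, 127, 199, 481, 382, 732, 289, 957}, |N(987)| = 15.
N(200) = {148, 815, 863, 777, 411, 467, 473, 214, 770, 373, 127, 345, 382, 284, 289}, |N(200)| = 15.
Vertex 214 has 15 neighbors: 148, 200, 484, 863, 373, 132, 345, 481, 382, 987, 732, 284, 867, 109, 957.
28-vertex 15-regular graph: Kneser K(8,2) on C(8,2)=28 vertices.
A has 3 distinct eigenvalues ≈ [15.0, 1.0, -5.0].
λ_max=15, λ_min=-5; ϑ = −28·λ_min/(λ_max−λ_min) = 7.
Numerically 7.000000.

7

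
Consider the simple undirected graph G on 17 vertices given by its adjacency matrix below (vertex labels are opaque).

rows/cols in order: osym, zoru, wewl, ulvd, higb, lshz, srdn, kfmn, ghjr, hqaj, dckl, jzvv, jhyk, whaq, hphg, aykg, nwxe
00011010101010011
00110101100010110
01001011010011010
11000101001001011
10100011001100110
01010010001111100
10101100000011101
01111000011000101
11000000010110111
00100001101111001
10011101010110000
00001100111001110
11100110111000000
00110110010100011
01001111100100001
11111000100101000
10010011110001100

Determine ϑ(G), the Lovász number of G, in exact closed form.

N(hqaj) = {wewl, kfmn, ghjr, dckl, jzvv, jhyk, whaq, nwxe}, |N(hqaj)| = 8.
Vertex zoru has 8 neighbors: wewl, ulvd, lshz, kfmn, ghjr, jhyk, hphg, aykg.
N(jzvv) = {higb, lshz, ghjr, hqaj, dckl, whaq, hphg, aykg}, |N(jzvv)| = 8.
Vertex kfmn has 8 neighbors: zoru, wewl, ulvd, higb, hqaj, dckl, hphg, nwxe.
Regular of degree 8 on 17 vertices: strongly regular (17,8,3,4).
The 3 distinct eigenvalues: [8.0, 1.562, -2.562].
λ_max=8, λ_min=-sqrt(17)/2 - 1/2; ϑ = −17·λ_min/(λ_max−λ_min) = sqrt(17).
Numerically 4.123105626.

sqrt(17)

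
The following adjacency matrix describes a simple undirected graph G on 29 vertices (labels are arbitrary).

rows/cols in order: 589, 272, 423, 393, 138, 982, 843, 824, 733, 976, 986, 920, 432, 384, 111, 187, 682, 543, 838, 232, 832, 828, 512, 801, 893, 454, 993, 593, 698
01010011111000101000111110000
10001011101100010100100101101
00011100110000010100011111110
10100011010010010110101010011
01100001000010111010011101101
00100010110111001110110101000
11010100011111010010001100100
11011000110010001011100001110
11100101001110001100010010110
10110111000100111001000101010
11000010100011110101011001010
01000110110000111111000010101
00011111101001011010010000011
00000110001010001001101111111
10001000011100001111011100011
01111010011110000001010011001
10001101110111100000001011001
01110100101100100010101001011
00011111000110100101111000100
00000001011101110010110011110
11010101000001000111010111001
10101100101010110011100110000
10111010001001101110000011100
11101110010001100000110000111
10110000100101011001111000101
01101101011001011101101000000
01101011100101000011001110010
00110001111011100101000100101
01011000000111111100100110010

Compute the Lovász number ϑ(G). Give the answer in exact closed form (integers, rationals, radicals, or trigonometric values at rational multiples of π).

sqrt(29)

deg(733) = 14; N(733) = {589, 272, 423, 982, 824, 986, 920, 432, 682, 543, 828, 893, 993, 593}.
N(272) = {589, 138, 843, 824, 733, 986, 920, 187, 543, 832, 801, 454, 993, 698}, |N(272)| = 14.
deg(893) = 14; N(893) = {589, 423, 393, 733, 920, 384, 187, 682, 232, 832, 828, 512, 993, 698}.
N(593) = {423, 393, 824, 733, 976, 986, 432, 384, 111, 543, 232, 801, 993, 698}, |N(593)| = 14.
14-regular, N=29; SR(29,14,6,7) — a Paley graph.
spec(A) ≈ [14.0, 2.192582, -3.192582] (distinct, 6 d.p.).
λ_max=14, λ_min=-sqrt(29)/2 - 1/2; ϑ = −29·λ_min/(λ_max−λ_min) = sqrt(29).
ϑ(G) ≈ 5.385165.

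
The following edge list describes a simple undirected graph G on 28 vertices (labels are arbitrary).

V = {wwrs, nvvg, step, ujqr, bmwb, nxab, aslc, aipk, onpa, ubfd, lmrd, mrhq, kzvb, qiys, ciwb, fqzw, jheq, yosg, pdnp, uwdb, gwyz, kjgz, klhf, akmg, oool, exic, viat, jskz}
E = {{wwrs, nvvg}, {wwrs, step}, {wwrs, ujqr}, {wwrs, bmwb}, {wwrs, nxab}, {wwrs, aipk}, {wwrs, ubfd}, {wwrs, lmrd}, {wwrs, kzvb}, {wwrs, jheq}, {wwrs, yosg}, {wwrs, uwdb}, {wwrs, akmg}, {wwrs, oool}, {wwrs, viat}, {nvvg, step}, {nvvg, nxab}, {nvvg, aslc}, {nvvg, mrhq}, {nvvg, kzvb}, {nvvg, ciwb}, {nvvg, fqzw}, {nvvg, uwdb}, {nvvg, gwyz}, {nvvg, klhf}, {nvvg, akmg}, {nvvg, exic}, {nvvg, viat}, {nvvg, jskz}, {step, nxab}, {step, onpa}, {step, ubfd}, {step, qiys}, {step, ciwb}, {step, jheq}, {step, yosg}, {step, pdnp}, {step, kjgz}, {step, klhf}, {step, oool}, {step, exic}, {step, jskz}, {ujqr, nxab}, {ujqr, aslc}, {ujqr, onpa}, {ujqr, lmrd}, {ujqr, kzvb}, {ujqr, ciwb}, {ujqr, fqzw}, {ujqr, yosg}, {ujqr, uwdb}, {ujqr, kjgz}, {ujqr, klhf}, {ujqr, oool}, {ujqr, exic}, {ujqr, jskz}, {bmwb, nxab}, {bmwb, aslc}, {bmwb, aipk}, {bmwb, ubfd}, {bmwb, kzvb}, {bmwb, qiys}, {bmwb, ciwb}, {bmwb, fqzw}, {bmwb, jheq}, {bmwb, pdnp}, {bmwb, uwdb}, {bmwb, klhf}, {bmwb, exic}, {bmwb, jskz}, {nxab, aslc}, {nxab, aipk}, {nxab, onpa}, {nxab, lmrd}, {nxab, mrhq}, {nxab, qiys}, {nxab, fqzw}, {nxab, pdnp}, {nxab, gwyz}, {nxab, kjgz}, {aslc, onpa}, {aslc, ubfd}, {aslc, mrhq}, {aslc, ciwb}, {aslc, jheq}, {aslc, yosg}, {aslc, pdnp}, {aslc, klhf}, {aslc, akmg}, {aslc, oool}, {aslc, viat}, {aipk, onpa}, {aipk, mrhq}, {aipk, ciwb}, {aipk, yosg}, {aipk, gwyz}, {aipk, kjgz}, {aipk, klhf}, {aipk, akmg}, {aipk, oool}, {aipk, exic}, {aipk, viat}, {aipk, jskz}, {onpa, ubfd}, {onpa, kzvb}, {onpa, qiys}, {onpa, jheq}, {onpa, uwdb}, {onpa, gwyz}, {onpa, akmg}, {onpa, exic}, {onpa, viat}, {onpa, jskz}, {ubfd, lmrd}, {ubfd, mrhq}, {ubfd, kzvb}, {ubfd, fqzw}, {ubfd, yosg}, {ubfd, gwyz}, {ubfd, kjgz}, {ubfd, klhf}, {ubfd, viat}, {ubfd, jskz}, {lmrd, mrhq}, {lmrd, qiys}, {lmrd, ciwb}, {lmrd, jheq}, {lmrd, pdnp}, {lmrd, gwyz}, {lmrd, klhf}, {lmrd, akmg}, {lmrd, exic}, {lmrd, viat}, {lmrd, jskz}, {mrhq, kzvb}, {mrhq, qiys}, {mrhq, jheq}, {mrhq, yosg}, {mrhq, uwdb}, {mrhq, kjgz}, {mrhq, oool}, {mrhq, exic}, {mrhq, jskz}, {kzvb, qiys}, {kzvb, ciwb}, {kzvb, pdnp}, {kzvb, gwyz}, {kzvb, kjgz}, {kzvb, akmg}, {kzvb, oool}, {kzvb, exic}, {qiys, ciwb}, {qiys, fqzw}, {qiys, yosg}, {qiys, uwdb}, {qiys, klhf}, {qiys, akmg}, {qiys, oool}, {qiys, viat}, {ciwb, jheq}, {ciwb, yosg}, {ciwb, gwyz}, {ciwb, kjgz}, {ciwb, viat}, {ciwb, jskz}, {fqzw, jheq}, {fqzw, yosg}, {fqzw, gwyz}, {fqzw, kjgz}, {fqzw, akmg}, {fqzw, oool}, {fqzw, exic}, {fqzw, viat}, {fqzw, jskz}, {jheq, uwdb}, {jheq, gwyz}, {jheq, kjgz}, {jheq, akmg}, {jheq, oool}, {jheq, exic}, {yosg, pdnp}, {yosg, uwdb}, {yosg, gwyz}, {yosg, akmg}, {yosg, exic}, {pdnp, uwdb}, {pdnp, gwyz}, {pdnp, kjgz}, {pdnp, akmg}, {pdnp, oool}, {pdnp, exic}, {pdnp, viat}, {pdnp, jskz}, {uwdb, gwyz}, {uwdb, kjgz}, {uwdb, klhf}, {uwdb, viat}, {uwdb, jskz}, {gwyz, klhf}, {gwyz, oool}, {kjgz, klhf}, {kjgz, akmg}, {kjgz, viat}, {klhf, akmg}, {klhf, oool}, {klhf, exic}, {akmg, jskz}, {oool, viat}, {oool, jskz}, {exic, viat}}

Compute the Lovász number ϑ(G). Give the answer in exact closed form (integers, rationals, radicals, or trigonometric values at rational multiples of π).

N(uwdb) = {wwrs, nvvg, ujqr, bmwb, onpa, mrhq, qiys, jheq, yosg, pdnp, gwyz, kjgz, klhf, viat, jskz}, |N(uwdb)| = 15.
N(qiys) = {step, bmwb, nxab, onpa, lmrd, mrhq, kzvb, ciwb, fqzw, yosg, uwdb, klhf, akmg, oool, viat}, |N(qiys)| = 15.
Vertex jheq has 15 neighbors: wwrs, step, bmwb, aslc, onpa, lmrd, mrhq, ciwb, fqzw, uwdb, gwyz, kjgz, akmg, oool, exic.
N(ciwb) = {nvvg, step, ujqr, bmwb, aslc, aipk, lmrd, kzvb, qiys, jheq, yosg, gwyz, kjgz, viat, jskz}, |N(ciwb)| = 15.
G on 28 vertices is 15-regular; Kneser K(8,2) on C(8,2)=28 vertices.
A has 3 distinct eigenvalues ≈ [15.0, 1.0, -5.0].
−28·(-5) / ((15)−(-5)) = 7 = ϑ(G).
≈ 7.00000000 (to 8 d.p.).

7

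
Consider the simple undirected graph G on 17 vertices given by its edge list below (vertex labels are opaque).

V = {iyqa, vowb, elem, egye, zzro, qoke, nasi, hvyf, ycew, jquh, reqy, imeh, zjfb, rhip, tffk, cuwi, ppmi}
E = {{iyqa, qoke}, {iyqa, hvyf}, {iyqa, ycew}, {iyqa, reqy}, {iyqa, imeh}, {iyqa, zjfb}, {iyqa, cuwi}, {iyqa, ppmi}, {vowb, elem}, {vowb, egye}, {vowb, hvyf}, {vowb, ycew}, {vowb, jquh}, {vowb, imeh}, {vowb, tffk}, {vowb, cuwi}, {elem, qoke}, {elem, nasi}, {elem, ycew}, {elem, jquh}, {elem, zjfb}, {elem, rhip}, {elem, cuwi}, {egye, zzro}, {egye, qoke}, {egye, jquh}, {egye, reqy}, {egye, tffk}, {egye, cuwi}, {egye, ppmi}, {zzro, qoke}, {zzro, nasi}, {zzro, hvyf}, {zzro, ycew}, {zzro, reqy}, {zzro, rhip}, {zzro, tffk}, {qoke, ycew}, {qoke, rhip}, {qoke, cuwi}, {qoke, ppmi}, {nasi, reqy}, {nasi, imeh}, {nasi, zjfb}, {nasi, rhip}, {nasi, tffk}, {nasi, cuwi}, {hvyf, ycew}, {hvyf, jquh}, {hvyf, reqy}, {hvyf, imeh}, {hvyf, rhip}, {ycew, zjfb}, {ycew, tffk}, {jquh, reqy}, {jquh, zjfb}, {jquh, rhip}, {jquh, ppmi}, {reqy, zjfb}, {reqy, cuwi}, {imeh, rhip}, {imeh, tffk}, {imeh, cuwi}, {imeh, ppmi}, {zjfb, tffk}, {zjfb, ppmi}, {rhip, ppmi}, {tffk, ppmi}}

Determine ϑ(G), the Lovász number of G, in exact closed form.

deg(elem) = 8; N(elem) = {vowb, qoke, nasi, ycew, jquh, zjfb, rhip, cuwi}.
N(zjfb) = {iyqa, elem, nasi, ycew, jquh, reqy, tffk, ppmi}, |N(zjfb)| = 8.
N(qoke) = {iyqa, elem, egye, zzro, ycew, rhip, cuwi, ppmi}, |N(qoke)| = 8.
deg(tffk) = 8; N(tffk) = {vowb, egye, zzro, nasi, ycew, imeh, zjfb, ppmi}.
Regular of degree 8 on 17 vertices: Paley(17): SR with (k,λ,μ)=(8,3,4).
spec(A) ≈ [8.0, 1.561553, -2.561553] (distinct, 6 d.p.).
−17·(-sqrt(17)/2 - 1/2) / ((8)−(-sqrt(17)/2 - 1/2)) = sqrt(17) = ϑ(G).
= 4.1231… (decimal).

sqrt(17)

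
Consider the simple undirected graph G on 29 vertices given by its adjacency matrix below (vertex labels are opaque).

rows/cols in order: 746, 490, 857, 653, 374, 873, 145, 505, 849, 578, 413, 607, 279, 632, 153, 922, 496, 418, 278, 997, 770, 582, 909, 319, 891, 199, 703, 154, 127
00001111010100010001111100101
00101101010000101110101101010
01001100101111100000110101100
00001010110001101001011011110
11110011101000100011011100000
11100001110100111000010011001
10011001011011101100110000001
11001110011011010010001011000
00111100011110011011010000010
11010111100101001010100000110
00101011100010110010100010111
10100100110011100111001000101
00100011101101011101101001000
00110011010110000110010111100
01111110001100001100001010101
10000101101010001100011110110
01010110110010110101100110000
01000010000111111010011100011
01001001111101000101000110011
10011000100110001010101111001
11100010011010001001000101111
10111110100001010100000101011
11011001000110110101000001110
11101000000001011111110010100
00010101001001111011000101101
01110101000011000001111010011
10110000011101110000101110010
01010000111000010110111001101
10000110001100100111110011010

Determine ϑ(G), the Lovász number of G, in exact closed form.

deg(153) = 14; N(153) = {490, 857, 653, 374, 873, 145, 413, 607, 496, 418, 909, 891, 703, 127}.
Vertex 578 has 14 neighbors: 746, 490, 653, 873, 145, 505, 849, 607, 632, 496, 278, 770, 703, 154.
Vertex 746 has 14 neighbors: 374, 873, 145, 505, 578, 607, 922, 997, 770, 582, 909, 319, 703, 127.
Vertex 319 has 14 neighbors: 746, 490, 857, 374, 632, 922, 496, 418, 278, 997, 770, 582, 891, 703.
Regular of degree 14 on 29 vertices: Paley(29): SR with (k,λ,μ)=(14,6,7).
spec(A) ≈ [14.0, 2.19258, -3.19258] (distinct, 5 d.p.).
ϑ = −N·λ_min/(λ_max−λ_min) = −29·(-sqrt(29)/2 - 1/2)/(14−(-sqrt(29)/2 - 1/2)) = sqrt(29).
ϑ(G) ≈ 5.38516481.

sqrt(29)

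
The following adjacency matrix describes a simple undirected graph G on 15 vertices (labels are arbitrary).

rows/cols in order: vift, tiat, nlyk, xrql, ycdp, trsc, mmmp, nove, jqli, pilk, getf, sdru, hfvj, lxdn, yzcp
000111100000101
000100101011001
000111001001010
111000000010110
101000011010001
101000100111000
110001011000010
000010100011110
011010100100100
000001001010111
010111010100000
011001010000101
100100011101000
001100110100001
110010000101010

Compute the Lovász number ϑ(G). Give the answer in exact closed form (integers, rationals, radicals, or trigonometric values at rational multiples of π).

deg(xrql) = 6; N(xrql) = {vift, tiat, nlyk, getf, hfvj, lxdn}.
deg(getf) = 6; N(getf) = {tiat, xrql, ycdp, trsc, nove, pilk}.
deg(sdru) = 6; N(sdru) = {tiat, nlyk, trsc, nove, hfvj, yzcp}.
deg(ycdp) = 6; N(ycdp) = {vift, nlyk, nove, jqli, getf, yzcp}.
G on 15 vertices is 6-regular; Kneser-type, 2-subsets of [6].
A has 3 distinct eigenvalues ≈ [6.0, 1.0, -3.0].
With N=15: ϑ(G) = 15·(-1*(-3))/(6−(-3)) = 5.
≈ 5.0000000 (to 7 d.p.).

5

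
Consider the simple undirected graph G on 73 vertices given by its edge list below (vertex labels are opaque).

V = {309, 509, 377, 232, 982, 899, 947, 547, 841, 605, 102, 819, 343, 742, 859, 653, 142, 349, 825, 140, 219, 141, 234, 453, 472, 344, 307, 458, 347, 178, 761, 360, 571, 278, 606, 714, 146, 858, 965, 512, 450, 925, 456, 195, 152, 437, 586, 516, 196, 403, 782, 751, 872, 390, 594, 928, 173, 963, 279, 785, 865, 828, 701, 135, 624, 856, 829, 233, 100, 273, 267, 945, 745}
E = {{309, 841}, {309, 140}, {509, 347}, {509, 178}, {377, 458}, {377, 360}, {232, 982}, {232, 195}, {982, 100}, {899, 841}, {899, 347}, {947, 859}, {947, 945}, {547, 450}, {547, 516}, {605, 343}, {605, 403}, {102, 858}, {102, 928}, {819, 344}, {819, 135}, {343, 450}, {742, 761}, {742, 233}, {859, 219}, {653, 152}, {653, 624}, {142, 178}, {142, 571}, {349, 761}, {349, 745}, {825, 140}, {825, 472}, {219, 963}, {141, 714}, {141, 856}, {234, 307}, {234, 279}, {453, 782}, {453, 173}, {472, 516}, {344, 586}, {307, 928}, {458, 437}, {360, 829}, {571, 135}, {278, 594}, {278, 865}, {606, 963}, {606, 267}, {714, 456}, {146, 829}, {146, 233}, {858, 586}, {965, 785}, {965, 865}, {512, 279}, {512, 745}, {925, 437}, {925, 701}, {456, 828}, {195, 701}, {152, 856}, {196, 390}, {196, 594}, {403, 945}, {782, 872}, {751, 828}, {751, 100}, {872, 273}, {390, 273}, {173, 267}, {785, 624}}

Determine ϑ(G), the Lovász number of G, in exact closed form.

73*cos(pi/73)/(cos(pi/73) + 1)

N(594) = {278, 196}, |N(594)| = 2.
N(856) = {141, 152}, |N(856)| = 2.
N(899) = {841, 347}, |N(899)| = 2.
Vertex 146 has 2 neighbors: 829, 233.
G on 73 vertices is 2-regular; a single 73-cycle (edge-transitive).
Distinct eigenvalues (to 3 d.p.): [2.0, 1.993, 1.97, 1.934, 1.883, 1.818, 1.739, 1.648, 1.544, 1.429, 1.304, 1.169, 1.025, 0.873, 0.715, 0.552, 0.385, 0.215, 0.043, -0.129, -0.3, -0.469, -0.634, -0.795, -0.95, -1.098, -1.237, -1.368, -1.488, -1.598, -1.695, -1.78, -1.852, -1.91, -1.954, -1.983, -1.998].
−73·(-2*cos(pi/73)) / ((2)−(-2*cos(pi/73))) = 73*cos(pi/73)/(cos(pi/73) + 1) = ϑ(G).
= 36.48309… (decimal).
Check 36 ≤ 73*cos(pi/73)/(cos(pi/73) + 1) ≤ 37: both strict.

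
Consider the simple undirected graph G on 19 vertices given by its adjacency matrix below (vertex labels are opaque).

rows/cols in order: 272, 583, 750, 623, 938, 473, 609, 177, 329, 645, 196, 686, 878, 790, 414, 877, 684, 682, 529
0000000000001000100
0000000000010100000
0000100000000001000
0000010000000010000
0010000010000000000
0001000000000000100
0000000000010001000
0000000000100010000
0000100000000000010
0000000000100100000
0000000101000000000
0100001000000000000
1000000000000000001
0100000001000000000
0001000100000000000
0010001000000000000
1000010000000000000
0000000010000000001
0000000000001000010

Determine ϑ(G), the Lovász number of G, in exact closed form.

N(877) = {750, 609}, |N(877)| = 2.
Vertex 473 has 2 neighbors: 623, 684.
N(609) = {686, 877}, |N(609)| = 2.
Vertex 684 has 2 neighbors: 272, 473.
Regular of degree 2 on 19 vertices: this is C_{19}, the 19-cycle.
spec(A) ≈ [2.0, 1.892, 1.578, 1.094, 0.491, -0.165, -0.803, -1.355, -1.759, -1.973] (distinct, 3 d.p.).
λ_max=2, λ_min=-2*cos(pi/19); ϑ = −19·λ_min/(λ_max−λ_min) = 19*cos(pi/19)/(cos(pi/19) + 1).
≈ 9.43477137 (to 8 d.p.).
α=9, χ(Ḡ)=10; ϑ=19*cos(pi/19)/(cos(pi/19) + 1) lies between (both strict).

19*cos(pi/19)/(cos(pi/19) + 1)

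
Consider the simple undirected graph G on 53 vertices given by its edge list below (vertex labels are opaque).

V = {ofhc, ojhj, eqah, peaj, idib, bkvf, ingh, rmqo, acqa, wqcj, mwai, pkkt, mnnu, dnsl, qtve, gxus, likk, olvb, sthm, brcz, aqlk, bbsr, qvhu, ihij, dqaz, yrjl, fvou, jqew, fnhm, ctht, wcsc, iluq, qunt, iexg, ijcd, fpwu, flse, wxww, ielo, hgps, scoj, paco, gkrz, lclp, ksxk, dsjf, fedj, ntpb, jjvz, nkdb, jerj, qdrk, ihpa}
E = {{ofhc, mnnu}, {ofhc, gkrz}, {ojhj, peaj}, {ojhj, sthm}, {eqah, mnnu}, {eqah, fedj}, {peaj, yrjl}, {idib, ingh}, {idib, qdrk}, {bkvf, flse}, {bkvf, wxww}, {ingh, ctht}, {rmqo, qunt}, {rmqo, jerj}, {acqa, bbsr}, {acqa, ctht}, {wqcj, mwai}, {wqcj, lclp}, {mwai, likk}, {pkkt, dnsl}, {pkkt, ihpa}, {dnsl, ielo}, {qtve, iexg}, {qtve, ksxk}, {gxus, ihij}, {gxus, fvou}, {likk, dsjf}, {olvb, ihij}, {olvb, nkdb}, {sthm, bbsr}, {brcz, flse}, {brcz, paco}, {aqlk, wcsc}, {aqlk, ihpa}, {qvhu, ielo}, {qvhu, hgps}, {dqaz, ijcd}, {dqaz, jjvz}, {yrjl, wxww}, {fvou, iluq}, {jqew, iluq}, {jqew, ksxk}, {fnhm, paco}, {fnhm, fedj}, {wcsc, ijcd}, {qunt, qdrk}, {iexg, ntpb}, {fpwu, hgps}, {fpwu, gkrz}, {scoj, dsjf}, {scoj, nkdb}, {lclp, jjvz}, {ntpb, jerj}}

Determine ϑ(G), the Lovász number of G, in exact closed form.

deg(hgps) = 2; N(hgps) = {qvhu, fpwu}.
N(ojhj) = {peaj, sthm}, |N(ojhj)| = 2.
N(ielo) = {dnsl, qvhu}, |N(ielo)| = 2.
deg(mnnu) = 2; N(mnnu) = {ofhc, eqah}.
Every vertex has degree 2 (N=53); this is C_{53}, the 53-cycle.
Distinct eigenvalues (to 3 d.p.): [2.0, 1.986, 1.944, 1.875, 1.779, 1.659, 1.515, 1.35, 1.166, 0.966, 0.752, 0.527, 0.295, 0.059, -0.178, -0.412, -0.641, -0.86, -1.068, -1.26, -1.435, -1.59, -1.722, -1.83, -1.913, -1.968, -1.996].
Lovász (edge-transitive): ϑ = −53·(-2*cos(pi/53))/((2)−(-2*cos(pi/53))) = 53*cos(pi/53)/(cos(pi/53) + 1).
ϑ(G) ≈ 26.47670899.
Lovász sandwich 26 ≤ 53*cos(pi/53)/(cos(pi/53) + 1) ≤ 27: both strict.

53*cos(pi/53)/(cos(pi/53) + 1)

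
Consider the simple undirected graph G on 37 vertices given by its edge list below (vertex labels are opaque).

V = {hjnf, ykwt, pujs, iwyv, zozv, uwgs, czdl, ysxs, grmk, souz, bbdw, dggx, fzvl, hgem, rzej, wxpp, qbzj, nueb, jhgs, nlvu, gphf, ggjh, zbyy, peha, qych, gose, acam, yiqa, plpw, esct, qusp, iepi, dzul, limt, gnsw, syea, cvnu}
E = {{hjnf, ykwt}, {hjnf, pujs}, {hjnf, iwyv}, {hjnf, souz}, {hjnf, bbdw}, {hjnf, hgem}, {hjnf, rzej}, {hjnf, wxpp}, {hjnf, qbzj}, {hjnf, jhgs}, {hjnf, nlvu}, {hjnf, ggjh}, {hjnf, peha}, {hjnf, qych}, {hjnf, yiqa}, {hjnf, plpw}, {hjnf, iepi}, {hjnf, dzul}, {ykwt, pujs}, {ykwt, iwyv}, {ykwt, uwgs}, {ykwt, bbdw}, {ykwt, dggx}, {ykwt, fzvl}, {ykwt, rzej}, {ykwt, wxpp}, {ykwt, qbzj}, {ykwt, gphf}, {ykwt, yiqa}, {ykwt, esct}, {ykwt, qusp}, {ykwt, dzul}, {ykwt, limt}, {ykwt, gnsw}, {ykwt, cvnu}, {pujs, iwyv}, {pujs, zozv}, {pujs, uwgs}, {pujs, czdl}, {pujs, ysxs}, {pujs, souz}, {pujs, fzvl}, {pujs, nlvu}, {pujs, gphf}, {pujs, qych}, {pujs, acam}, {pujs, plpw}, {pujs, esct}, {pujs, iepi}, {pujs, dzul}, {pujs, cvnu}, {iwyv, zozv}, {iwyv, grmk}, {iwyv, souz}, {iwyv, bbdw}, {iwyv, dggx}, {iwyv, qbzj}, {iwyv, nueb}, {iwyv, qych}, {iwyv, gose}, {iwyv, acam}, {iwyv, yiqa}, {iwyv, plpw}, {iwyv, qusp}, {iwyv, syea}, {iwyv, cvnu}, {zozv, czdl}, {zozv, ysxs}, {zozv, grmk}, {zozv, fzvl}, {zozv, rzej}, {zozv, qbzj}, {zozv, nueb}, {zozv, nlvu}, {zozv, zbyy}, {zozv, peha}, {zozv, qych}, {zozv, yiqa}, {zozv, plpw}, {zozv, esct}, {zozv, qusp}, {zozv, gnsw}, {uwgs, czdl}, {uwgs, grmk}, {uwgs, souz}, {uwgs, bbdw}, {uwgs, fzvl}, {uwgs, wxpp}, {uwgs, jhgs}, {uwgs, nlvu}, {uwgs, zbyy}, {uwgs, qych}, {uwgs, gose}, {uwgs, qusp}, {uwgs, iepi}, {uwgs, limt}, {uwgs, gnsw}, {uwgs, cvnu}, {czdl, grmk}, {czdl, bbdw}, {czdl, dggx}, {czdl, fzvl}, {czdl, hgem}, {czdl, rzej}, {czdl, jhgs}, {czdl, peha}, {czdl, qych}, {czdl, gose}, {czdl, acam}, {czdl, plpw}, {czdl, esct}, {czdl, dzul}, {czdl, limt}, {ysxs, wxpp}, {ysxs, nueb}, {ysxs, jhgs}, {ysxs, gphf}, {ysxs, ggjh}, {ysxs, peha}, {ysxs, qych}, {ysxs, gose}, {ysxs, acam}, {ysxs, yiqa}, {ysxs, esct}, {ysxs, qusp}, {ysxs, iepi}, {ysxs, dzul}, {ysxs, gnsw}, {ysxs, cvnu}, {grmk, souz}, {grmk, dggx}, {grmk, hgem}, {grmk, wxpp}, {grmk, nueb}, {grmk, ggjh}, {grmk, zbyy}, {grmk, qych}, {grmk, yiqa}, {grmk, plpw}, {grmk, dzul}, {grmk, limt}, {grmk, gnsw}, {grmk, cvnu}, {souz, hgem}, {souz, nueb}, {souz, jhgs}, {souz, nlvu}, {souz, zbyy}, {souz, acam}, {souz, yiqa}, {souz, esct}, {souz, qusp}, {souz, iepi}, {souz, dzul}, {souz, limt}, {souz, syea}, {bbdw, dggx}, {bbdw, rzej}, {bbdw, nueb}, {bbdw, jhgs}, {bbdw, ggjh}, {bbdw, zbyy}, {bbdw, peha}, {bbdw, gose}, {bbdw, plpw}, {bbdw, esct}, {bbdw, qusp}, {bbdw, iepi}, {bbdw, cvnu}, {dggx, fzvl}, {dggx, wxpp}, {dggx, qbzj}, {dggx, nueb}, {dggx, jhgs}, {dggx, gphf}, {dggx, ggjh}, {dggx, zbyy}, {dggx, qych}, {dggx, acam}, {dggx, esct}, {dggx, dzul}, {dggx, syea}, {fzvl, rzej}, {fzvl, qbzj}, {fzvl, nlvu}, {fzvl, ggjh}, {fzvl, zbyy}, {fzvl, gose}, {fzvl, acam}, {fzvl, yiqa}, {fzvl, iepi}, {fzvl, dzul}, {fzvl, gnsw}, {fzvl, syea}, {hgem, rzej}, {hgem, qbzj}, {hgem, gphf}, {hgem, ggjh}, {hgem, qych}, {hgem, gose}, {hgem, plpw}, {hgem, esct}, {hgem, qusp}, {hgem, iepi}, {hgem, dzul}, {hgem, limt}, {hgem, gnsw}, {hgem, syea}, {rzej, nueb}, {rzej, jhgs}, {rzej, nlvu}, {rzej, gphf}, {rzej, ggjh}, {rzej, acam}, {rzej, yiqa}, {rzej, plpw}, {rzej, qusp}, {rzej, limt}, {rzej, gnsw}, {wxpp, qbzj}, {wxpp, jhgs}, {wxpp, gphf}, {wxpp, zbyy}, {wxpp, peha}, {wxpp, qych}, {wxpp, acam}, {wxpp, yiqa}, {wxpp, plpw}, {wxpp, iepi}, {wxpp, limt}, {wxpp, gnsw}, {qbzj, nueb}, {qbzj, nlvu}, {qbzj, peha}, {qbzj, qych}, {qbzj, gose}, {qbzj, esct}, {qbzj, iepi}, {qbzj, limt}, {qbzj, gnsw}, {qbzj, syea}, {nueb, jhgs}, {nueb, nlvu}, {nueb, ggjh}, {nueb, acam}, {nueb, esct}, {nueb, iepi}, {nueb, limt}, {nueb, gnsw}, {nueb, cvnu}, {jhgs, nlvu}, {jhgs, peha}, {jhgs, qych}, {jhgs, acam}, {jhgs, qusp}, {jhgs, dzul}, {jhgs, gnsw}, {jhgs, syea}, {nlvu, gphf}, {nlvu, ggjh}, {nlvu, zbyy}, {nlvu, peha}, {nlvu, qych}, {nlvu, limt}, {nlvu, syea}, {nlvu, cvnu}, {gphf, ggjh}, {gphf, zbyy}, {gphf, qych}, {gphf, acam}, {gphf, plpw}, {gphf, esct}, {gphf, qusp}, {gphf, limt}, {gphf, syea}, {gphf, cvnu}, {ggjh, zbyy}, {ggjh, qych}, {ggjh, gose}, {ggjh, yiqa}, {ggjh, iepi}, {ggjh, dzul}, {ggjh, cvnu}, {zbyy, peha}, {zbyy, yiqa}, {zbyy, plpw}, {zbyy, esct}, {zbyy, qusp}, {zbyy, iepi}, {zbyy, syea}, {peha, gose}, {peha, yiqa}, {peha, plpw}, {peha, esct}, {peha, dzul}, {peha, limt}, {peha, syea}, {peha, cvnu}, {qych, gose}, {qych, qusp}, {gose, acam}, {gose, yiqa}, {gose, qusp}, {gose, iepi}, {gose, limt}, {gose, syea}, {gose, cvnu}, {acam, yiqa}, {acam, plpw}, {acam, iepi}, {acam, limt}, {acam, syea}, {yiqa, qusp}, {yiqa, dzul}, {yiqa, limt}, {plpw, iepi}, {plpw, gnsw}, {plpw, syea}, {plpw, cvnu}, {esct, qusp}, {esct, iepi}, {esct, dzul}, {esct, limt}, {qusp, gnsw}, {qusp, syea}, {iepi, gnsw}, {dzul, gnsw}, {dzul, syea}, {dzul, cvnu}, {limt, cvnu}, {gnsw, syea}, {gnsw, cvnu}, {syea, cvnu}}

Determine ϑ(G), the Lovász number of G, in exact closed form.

sqrt(37)

N(dggx) = {ykwt, iwyv, czdl, grmk, bbdw, fzvl, wxpp, qbzj, nueb, jhgs, gphf, ggjh, zbyy, qych, acam, esct, dzul, syea}, |N(dggx)| = 18.
Vertex yiqa has 18 neighbors: hjnf, ykwt, iwyv, zozv, ysxs, grmk, souz, fzvl, rzej, wxpp, ggjh, zbyy, peha, gose, acam, qusp, dzul, limt.
Vertex peha has 18 neighbors: hjnf, zozv, czdl, ysxs, bbdw, wxpp, qbzj, jhgs, nlvu, zbyy, gose, yiqa, plpw, esct, dzul, limt, syea, cvnu.
deg(ggjh) = 18; N(ggjh) = {hjnf, ysxs, grmk, bbdw, dggx, fzvl, hgem, rzej, nueb, nlvu, gphf, zbyy, qych, gose, yiqa, iepi, dzul, cvnu}.
37-vertex 18-regular graph: Paley(37): SR with (k,λ,μ)=(18,8,9).
spec(A) ≈ [18.0, 2.541, -3.541] (distinct, 3 d.p.).
λ_max=18, λ_min=-sqrt(37)/2 - 1/2; ϑ = −37·λ_min/(λ_max−λ_min) = sqrt(37).
≈ 6.0827625 (to 7 d.p.).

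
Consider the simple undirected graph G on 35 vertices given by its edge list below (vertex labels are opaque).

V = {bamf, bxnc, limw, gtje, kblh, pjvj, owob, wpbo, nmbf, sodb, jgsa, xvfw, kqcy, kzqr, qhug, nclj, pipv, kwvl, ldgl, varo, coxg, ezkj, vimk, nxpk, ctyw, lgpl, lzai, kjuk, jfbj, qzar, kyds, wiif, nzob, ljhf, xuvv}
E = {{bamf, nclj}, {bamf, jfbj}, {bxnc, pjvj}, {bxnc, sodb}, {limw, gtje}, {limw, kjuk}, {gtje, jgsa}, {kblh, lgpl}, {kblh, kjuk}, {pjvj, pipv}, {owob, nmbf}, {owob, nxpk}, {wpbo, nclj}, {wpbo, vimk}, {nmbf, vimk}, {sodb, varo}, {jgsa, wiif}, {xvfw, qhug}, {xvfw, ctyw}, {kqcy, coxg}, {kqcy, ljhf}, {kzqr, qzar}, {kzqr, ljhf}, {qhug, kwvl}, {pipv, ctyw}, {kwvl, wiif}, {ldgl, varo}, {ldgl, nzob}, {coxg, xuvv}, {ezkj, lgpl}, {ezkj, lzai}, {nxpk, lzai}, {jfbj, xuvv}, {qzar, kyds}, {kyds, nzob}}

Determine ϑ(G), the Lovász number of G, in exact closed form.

35*cos(pi/35)/(cos(pi/35) + 1)

deg(nclj) = 2; N(nclj) = {bamf, wpbo}.
deg(xvfw) = 2; N(xvfw) = {qhug, ctyw}.
Vertex bamf has 2 neighbors: nclj, jfbj.
Vertex kyds has 2 neighbors: qzar, nzob.
deg(v) = 2 for all v (|V|=35); this is C_{35}, the 35-cycle.
The 18 distinct eigenvalues: [2.0, 1.9679, 1.8725, 1.7169, 1.5061, 1.247, 0.9477, 0.618, 0.2685, -0.0897, -0.445, -0.7861, -1.1018, -1.3821, -1.618, -1.8019, -1.9279, -1.9919].
Lovász (edge-transitive): ϑ = −35·(-2*cos(pi/35))/((2)−(-2*cos(pi/35))) = 35*cos(pi/35)/(cos(pi/35) + 1).
= 17.464704027… (decimal).
α=17, χ(Ḡ)=18; ϑ=35*cos(pi/35)/(cos(pi/35) + 1) lies between (both strict).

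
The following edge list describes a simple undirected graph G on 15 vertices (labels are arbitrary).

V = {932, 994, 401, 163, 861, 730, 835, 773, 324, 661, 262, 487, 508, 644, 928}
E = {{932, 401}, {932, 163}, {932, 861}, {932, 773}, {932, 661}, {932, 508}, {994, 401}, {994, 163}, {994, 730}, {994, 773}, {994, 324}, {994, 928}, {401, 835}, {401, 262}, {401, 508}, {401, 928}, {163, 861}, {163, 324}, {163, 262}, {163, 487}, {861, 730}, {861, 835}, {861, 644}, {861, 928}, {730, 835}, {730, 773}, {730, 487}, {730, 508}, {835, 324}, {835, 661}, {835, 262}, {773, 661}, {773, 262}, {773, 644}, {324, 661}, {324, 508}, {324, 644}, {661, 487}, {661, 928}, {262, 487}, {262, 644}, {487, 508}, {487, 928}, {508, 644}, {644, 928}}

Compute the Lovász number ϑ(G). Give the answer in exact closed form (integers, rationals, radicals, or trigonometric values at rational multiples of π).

5

N(487) = {163, 730, 661, 262, 508, 928}, |N(487)| = 6.
N(401) = {932, 994, 835, 262, 508, 928}, |N(401)| = 6.
Vertex 730 has 6 neighbors: 994, 861, 835, 773, 487, 508.
deg(324) = 6; N(324) = {994, 163, 835, 661, 508, 644}.
15-vertex 6-regular graph: Kneser K(6,2) on C(6,2)=15 vertices.
Distinct eigenvalues (to 3 d.p.): [6.0, 1.0, -3.0].
λ_max=6, λ_min=-3; ϑ = −15·λ_min/(λ_max−λ_min) = 5.
Numerically 5.0000.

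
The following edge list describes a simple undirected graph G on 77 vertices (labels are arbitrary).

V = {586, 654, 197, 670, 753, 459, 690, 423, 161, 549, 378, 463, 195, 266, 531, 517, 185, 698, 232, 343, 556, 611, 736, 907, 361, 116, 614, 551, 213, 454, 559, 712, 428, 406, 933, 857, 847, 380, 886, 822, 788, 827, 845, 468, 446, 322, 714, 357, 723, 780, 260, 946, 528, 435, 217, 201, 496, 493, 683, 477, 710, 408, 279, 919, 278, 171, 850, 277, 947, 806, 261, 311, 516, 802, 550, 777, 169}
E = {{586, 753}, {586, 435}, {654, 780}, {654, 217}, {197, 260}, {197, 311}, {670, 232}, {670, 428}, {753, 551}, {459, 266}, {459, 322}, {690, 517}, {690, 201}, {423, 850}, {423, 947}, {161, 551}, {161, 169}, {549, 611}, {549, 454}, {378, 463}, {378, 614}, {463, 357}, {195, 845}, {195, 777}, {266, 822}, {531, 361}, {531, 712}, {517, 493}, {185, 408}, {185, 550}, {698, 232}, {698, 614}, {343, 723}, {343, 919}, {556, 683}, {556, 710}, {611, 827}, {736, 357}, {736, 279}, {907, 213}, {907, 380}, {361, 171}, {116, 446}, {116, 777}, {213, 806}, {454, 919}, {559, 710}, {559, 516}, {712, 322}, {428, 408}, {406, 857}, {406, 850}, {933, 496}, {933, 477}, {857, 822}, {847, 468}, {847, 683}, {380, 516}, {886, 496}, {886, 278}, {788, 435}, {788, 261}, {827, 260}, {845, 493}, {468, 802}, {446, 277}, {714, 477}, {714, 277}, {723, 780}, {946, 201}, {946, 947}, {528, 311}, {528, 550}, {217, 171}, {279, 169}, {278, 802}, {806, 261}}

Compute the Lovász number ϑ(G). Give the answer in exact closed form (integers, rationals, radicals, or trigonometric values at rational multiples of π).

77*cos(pi/77)/(cos(pi/77) + 1)

Vertex 531 has 2 neighbors: 361, 712.
N(780) = {654, 723}, |N(780)| = 2.
deg(232) = 2; N(232) = {670, 698}.
Vertex 361 has 2 neighbors: 531, 171.
deg(v) = 2 for all v (|V|=77); the odd cycle C_{77}.
A has 39 distinct eigenvalues ≈ [2.0, 1.993, 1.973, 1.94, 1.894, 1.836, 1.765, 1.683, 1.589, 1.484, 1.37, 1.247, 1.115, 0.976, 0.831, 0.68, 0.524, 0.365, 0.204, 0.041, -0.122, -0.285, -0.445, -0.602, -0.756, -0.904, -1.047, -1.182, -1.31, -1.429, -1.538, -1.637, -1.725, -1.802, -1.867, -1.919, -1.959, -1.985, -1.998].
Lovász (edge-transitive): ϑ = −77·(-2*cos(pi/77))/((2)−(-2*cos(pi/77))) = 77*cos(pi/77)/(cos(pi/77) + 1).
ϑ(G) ≈ 38.48397.
α=38, χ(Ḡ)=39; ϑ=77*cos(pi/77)/(cos(pi/77) + 1) lies between (both strict).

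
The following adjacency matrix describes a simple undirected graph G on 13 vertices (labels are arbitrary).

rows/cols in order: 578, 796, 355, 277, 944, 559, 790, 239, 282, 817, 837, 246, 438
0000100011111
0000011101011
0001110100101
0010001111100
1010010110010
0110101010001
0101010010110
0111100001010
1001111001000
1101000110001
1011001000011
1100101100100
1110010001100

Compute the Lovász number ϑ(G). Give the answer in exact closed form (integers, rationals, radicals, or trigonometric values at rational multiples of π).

sqrt(13)

Vertex 277 has 6 neighbors: 355, 790, 239, 282, 817, 837.
Vertex 944 has 6 neighbors: 578, 355, 559, 239, 282, 246.
N(837) = {578, 355, 277, 790, 246, 438}, |N(837)| = 6.
N(790) = {796, 277, 559, 282, 837, 246}, |N(790)| = 6.
13-vertex 6-regular graph: Paley(13): SR with (k,λ,μ)=(6,2,3).
spec(A) ≈ [6.0, 1.30278, -2.30278] (distinct, 5 d.p.).
Lovász (edge-transitive): ϑ = −13·(-sqrt(13)/2 - 1/2)/((6)−(-sqrt(13)/2 - 1/2)) = sqrt(13).
= 3.6055513… (decimal).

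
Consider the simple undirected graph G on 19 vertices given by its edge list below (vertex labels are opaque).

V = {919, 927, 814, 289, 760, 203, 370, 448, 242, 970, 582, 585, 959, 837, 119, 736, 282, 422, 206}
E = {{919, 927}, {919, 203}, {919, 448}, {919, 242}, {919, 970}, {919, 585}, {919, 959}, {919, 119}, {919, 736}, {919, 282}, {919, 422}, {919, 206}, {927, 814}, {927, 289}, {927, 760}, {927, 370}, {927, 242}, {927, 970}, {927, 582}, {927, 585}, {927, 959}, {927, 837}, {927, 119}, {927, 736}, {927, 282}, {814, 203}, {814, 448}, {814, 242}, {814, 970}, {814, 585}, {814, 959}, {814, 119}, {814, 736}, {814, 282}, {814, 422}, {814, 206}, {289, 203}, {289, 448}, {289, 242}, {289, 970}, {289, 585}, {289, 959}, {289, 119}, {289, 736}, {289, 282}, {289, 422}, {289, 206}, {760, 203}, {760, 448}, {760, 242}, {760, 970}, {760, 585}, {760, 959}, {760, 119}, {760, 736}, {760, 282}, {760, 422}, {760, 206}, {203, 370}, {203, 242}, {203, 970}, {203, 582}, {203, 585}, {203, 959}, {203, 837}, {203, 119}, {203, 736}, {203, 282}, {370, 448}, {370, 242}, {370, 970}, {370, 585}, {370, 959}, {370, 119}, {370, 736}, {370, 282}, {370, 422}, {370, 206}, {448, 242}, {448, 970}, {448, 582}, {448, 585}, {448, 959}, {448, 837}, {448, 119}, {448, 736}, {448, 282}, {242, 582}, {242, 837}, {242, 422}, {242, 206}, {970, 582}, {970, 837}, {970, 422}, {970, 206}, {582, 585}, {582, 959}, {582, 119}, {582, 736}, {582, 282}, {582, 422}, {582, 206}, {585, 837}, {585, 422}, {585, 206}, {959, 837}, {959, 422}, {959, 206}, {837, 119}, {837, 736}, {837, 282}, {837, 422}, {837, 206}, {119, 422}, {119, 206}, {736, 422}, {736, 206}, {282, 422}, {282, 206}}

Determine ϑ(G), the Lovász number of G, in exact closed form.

N(919) = {927, 203, 448, 242, 970, 585, 959, 119, 736, 282, 422, 206}, |N(919)| = 12.
N(970) = {919, 927, 814, 289, 760, 203, 370, 448, 582, 837, 422, 206}, |N(970)| = 12.
Vertex 814 has 12 neighbors: 927, 203, 448, 242, 970, 585, 959, 119, 736, 282, 422, 206.
deg(203) = 14; N(203) = {919, 814, 289, 760, 370, 242, 970, 582, 585, 959, 837, 119, 736, 282}.
3 parts of sizes [7, 7, 5]; α(G) = 7 = ϑ (perfect).
≈ 7.000000000 (to 9 d.p.).
Lovász sandwich 7 ≤ 7 ≤ 7: collapsed.

7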